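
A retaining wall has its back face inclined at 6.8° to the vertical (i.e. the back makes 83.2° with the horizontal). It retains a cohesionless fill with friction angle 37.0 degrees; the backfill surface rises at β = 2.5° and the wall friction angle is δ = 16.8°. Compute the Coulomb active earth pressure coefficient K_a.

0.284

K_a = sin²(α+φ) / [sin²α · sin(α−δ) · (1 + √{sin(φ+δ)sin(φ−β) / (sin(α−δ)sin(α+β))})²].
With α = 83.2°, φ = 37.0°, δ = 16.8°, β = 2.5°: K_a = 0.2836.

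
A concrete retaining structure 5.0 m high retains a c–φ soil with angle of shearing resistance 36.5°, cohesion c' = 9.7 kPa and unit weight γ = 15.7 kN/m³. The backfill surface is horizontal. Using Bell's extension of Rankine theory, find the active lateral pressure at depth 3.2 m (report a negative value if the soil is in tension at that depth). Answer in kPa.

2.99 kPa

K_a = (1 − sin φ)/(1 + sin φ) = 0.2541.
σ_a = K_a γ z − 2c√K_a = 0.2541×15.7×3.2 − 2×9.7×0.5040 = 2.985 kPa.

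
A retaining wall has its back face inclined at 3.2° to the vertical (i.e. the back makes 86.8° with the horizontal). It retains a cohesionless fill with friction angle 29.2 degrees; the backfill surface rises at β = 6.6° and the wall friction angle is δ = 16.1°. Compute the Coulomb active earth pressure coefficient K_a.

0.363

K_a = sin²(α+φ) / [sin²α · sin(α−δ) · (1 + √{sin(φ+δ)sin(φ−β) / (sin(α−δ)sin(α+β))})²].
With α = 86.8°, φ = 29.2°, δ = 16.1°, β = 6.6°: K_a = 0.3628.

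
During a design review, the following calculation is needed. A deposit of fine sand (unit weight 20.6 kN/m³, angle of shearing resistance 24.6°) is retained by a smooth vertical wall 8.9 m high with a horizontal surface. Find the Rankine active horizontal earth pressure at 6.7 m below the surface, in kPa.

56.9 kPa

K_a = (1 − sin φ)/(1 + sin φ) = 0.4121.
σ_h = K_a γ z = 0.4121 × 20.6 × 6.7 = 56.88 kPa.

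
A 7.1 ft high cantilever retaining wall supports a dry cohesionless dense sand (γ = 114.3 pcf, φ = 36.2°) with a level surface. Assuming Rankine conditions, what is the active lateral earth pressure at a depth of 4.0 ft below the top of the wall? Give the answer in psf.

118 psf

K_a = (1 − sin φ)/(1 + sin φ) = 0.2574.
σ_h = K_a γ z = 0.2574 × 114.3 × 4.0 = 117.7 psf.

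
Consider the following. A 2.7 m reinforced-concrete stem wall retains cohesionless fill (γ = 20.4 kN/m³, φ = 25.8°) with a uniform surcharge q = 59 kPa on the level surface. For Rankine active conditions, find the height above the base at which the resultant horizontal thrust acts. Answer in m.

1.21 m

K_a = 0.3935.
Triangular part P₁ = ½K_aγH² = 29.26 at H/3 = 0.9000 m; rectangular part P₂ = K_a q H = 62.69 at H/2 = 1.350 m.
ȳ = (P₁·0.9000 + P₂·1.350)/(P₁+P₂) = 1.207 m.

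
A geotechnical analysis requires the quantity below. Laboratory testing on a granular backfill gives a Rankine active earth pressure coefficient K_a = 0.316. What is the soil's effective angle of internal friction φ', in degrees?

31.3°

K_a = tan²(45° − φ/2) ⇒ 45° − φ/2 = arctan(√0.316) = 29.34°.
φ = 2(45° − 29.34°) = 31.32°.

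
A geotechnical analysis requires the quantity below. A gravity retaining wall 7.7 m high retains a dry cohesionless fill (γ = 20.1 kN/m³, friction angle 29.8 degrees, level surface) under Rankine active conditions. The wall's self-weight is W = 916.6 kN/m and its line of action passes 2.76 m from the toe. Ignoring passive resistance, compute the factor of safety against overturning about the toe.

K_a = tan²(45° − 29.8°/2) = 0.3360.
P_a = ½K_aγH² = 0.5×0.3360×20.1×7.7² = 200.2 kN/m, acting at H/3 = 2.567 m above the base.
Overturning moment M_o = P_a × H/3 = 200.2 × 2.567 = 513.9.
Resisting moment M_r = W × 2.76 = 916.6 × 2.76 = 2530.
FS_overturning = M_r/M_o = 2530/513.9 = 4.923.

4.92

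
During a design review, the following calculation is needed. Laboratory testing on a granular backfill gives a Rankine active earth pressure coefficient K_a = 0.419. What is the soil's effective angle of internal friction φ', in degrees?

24.2°

K_a = tan²(45° − φ/2) ⇒ 45° − φ/2 = arctan(√0.419) = 32.92°.
φ = 2(45° − 32.92°) = 24.17°.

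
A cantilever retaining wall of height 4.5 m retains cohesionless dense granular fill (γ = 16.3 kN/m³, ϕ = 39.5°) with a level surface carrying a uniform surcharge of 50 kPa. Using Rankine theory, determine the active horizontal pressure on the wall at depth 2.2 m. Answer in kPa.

19.1 kPa

K_a = (1 − sin φ)/(1 + sin φ) = 0.2224.
σ_v = γz + q = 16.3 × 2.2 + 50 = 85.86 kPa.
σ_h = K_a σ_v = 0.2224 × 85.86 = 19.10 kPa.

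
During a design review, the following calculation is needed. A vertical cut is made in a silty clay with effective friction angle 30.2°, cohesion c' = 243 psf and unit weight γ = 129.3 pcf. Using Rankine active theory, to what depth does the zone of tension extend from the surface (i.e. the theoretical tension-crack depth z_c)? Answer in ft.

K_a = tan²(45° − 30.2°/2) = 0.3307; √K_a = 0.5750.
The active pressure is zero where K_a γ z = 2c√K_a, so z_c = 2c/(γ√K_a) = 2×243/(129.3×0.5750) = 6.537 ft.

6.54 ft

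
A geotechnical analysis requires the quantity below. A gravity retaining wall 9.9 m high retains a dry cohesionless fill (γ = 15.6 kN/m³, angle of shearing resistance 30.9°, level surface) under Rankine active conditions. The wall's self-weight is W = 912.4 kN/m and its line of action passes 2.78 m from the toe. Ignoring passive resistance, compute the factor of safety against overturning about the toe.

K_a = tan²(45° − 30.9°/2) = 0.3214.
P_a = ½K_aγH² = 0.5×0.3214×15.6×9.9² = 245.7 kN/m, acting at H/3 = 3.300 m above the base.
Overturning moment M_o = P_a × H/3 = 245.7 × 3.300 = 810.8.
Resisting moment M_r = W × 2.78 = 912.4 × 2.78 = 2536.
FS_overturning = M_r/M_o = 2536/810.8 = 3.128.

3.13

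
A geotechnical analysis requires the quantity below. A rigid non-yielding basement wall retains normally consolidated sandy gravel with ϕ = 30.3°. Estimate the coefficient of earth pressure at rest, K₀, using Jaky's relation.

K₀ = 1 − sin φ' = 1 − sin 30.3° = 0.4955.

0.495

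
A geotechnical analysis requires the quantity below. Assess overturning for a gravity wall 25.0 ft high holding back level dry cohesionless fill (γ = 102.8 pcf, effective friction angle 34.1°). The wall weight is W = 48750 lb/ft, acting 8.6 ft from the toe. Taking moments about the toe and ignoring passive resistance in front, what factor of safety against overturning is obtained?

5.56

K_a = tan²(45° − 34.1°/2) = 0.2815.
P_a = ½K_aγH² = 0.5×0.2815×102.8×25.0² = 9044 lb/ft, acting at H/3 = 8.333 ft above the base.
Overturning moment M_o = P_a × H/3 = 9044 × 8.333 = 75370.
Resisting moment M_r = W × 8.6 = 48750 × 8.6 = 419200.
FS_overturning = M_r/M_o = 419200/75370 = 5.563.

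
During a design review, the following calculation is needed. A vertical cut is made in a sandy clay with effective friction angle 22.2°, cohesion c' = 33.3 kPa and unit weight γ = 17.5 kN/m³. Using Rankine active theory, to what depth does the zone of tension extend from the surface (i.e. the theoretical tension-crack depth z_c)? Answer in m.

5.66 m

K_a = tan²(45° − 22.2°/2) = 0.4515; √K_a = 0.6720.
The active pressure is zero where K_a γ z = 2c√K_a, so z_c = 2c/(γ√K_a) = 2×33.3/(17.5×0.6720) = 5.664 m.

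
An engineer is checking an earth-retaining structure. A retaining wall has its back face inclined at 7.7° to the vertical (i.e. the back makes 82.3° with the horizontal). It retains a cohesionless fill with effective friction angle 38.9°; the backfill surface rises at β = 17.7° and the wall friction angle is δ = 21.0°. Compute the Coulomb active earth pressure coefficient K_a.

K_a = sin²(α+φ) / [sin²α · sin(α−δ) · (1 + √{sin(φ+δ)sin(φ−β) / (sin(α−δ)sin(α+β))})²].
With α = 82.3°, φ = 38.9°, δ = 21.0°, β = 17.7°: K_a = 0.3310.

0.331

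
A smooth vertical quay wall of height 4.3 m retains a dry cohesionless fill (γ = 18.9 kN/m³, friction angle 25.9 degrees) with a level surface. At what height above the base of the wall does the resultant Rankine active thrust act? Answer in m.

K_a = 0.3920.
The pressure distribution is triangular, so the resultant acts at H/3 above the base = 4.3/3 = 1.433 m.

1.43 m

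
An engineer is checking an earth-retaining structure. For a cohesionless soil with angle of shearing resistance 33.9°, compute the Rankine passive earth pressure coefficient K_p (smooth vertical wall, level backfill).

3.52

K_p = (1 + sin φ)/(1 − sin φ) = tan²(45° + 33.9°/2) = 3.522.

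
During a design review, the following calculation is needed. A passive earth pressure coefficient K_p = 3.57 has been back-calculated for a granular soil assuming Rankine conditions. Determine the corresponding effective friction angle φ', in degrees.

34.2°

K_p = (1+sin φ)/(1−sin φ) ⇒ sin φ = (K_p − 1)/(K_p + 1) = 0.5624.
φ = arcsin(0.5624) = 34.22°.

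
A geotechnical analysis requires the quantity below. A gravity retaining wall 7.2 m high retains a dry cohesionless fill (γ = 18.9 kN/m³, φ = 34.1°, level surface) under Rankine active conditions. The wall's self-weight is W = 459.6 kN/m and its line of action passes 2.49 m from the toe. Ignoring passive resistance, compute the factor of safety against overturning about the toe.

K_a = tan²(45° − 34.1°/2) = 0.2815.
P_a = ½K_aγH² = 0.5×0.2815×18.9×7.2² = 137.9 kN/m, acting at H/3 = 2.400 m above the base.
Overturning moment M_o = P_a × H/3 = 137.9 × 2.400 = 331.0.
Resisting moment M_r = W × 2.49 = 459.6 × 2.49 = 1144.
FS_overturning = M_r/M_o = 1144/331.0 = 3.457.

3.46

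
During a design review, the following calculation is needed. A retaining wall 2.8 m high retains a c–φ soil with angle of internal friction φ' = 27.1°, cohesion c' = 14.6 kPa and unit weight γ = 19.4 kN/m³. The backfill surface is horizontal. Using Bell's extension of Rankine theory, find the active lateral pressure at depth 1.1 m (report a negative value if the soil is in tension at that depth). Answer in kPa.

-9.88 kPa

K_a = (1 − sin φ)/(1 + sin φ) = 0.3741.
σ_a = K_a γ z − 2c√K_a = 0.3741×19.4×1.1 − 2×14.6×0.6116 = -9.876 kPa.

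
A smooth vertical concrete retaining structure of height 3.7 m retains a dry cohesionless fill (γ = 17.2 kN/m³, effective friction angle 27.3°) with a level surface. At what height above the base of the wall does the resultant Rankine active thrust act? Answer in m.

K_a = 0.3711.
The pressure distribution is triangular, so the resultant acts at H/3 above the base = 3.7/3 = 1.233 m.

1.23 m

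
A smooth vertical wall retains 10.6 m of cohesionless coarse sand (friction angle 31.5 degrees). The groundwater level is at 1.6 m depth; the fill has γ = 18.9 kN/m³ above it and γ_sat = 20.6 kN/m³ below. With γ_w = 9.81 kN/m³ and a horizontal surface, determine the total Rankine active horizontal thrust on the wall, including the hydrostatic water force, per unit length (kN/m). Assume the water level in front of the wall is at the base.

K_a = tan²(45° − φ/2) = 0.3136.
γ' = 20.6 − 9.81 = 10.79 kN/m³. Depth below WT = 9.0 m.
σ'_h at WT = K_a γ d_w = 9.484 kPa; at base = 9.484 + K_a γ' × 9.0 = 39.94 kPa.
P₁ (0–1.6 m) = ½×9.484×1.6 = 7.587. P₂ (1.6–10.6 m) = ½(9.484+39.94)×9.0 = 222.4.
P_w = ½ γ_w h₂² = 0.5×9.81×9.0² = 397.3. Total = 7.587+222.4+397.3 = 627.3 kN/m.

627 kN/m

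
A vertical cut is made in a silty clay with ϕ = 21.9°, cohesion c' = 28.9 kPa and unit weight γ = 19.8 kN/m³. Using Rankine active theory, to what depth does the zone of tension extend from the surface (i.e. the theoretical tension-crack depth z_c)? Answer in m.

K_a = tan²(45° − 21.9°/2) = 0.4567; √K_a = 0.6758.
The active pressure is zero where K_a γ z = 2c√K_a, so z_c = 2c/(γ√K_a) = 2×28.9/(19.8×0.6758) = 4.320 m.

4.32 m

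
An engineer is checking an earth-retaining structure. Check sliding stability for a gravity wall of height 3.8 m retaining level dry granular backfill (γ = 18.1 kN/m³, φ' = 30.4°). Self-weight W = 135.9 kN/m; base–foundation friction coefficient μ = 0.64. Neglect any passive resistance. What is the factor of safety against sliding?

2.03

K_a = tan²(45° − 30.4°/2) = 0.3280.
P_a = ½K_aγH² = 0.5×0.3280×18.1×3.8² = 42.86 kN/m, acting at H/3 = 1.267 m above the base.
FS_sliding = μW / P_a = 0.64×135.9 / 42.86 = 2.029.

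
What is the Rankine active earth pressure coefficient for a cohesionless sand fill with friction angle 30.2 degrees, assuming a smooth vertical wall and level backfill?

K_a = tan²(45° − φ/2) = tan²(29.90°) = 0.3307.

0.331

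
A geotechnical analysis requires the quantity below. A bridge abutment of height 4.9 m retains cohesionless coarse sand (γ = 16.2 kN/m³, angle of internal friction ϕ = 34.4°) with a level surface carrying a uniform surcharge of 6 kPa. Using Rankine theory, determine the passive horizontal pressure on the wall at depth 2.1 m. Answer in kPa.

K_p = (1 + sin φ)/(1 − sin φ) = 3.597.
σ_v = γz + q = 16.2 × 2.1 + 6 = 40.02 kPa.
σ_h = K_p σ_v = 3.597 × 40.02 = 144.0 kPa.

144 kPa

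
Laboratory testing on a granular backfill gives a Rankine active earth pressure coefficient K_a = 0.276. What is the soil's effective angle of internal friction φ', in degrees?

34.6°

K_a = tan²(45° − φ/2) ⇒ 45° − φ/2 = arctan(√0.276) = 27.72°.
φ = 2(45° − 27.72°) = 34.57°.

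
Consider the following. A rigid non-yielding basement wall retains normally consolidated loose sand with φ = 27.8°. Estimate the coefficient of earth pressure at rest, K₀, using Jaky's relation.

0.534

K₀ = 1 − sin φ' = 1 − sin 27.8° = 0.5336.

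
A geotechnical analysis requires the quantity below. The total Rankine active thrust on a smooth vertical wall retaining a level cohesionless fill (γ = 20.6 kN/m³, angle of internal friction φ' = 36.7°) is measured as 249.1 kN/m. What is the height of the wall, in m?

9.80 m

K_a = 0.2519. P_a = ½ K_a γ H² ⇒ H = √(2P_a/(K_a γ)).
H = √(2×249.1/(0.2519×20.6)) = 9.799 m.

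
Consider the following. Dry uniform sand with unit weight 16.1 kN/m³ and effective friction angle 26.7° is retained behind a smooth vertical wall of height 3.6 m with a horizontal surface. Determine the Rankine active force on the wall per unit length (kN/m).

39.6 kN/m

K_a = tan²(45° − φ/2) = 0.3800.
P_a = ½ K_a γ H² = 0.5 × 0.3800 × 16.1 × 3.6² = 39.64 kN/m.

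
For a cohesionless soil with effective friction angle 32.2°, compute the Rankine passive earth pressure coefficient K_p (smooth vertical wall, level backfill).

3.28

K_p = (1 + sin φ)/(1 − sin φ) = tan²(45° + 32.2°/2) = 3.282.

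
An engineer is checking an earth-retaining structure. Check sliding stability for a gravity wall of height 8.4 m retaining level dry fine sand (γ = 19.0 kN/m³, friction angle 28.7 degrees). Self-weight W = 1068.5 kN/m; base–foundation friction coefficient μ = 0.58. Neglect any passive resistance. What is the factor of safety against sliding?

K_a = tan²(45° − 28.7°/2) = 0.3511.
P_a = ½K_aγH² = 0.5×0.3511×19.0×8.4² = 235.4 kN/m, acting at H/3 = 2.800 m above the base.
FS_sliding = μW / P_a = 0.58×1068.5 / 235.4 = 2.633.

2.63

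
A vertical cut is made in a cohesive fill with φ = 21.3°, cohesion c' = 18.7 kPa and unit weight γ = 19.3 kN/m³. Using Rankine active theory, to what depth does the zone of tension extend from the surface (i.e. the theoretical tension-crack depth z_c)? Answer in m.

K_a = tan²(45° − 21.3°/2) = 0.4671; √K_a = 0.6834.
The active pressure is zero where K_a γ z = 2c√K_a, so z_c = 2c/(γ√K_a) = 2×18.7/(19.3×0.6834) = 2.835 m.

2.84 m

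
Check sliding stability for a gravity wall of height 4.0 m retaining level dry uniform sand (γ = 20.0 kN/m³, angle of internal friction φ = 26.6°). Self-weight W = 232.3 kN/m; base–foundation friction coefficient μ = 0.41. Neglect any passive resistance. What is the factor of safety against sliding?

K_a = tan²(45° − 26.6°/2) = 0.3814.
P_a = ½K_aγH² = 0.5×0.3814×20.0×4.0² = 61.03 kN/m, acting at H/3 = 1.333 m above the base.
FS_sliding = μW / P_a = 0.41×232.3 / 61.03 = 1.561.

1.56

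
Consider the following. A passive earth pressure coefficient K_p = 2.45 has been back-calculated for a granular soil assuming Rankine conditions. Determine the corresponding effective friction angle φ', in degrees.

K_p = (1+sin φ)/(1−sin φ) ⇒ sin φ = (K_p − 1)/(K_p + 1) = 0.4203.
φ = arcsin(0.4203) = 24.85°.

24.9°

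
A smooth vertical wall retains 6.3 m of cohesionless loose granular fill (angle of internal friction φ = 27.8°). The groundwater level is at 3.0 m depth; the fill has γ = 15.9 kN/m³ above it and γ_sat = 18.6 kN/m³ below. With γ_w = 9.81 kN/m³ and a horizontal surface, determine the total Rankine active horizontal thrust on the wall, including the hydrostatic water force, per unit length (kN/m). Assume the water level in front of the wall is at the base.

154 kN/m

K_a = tan²(45° − φ/2) = 0.3639.
γ' = 18.6 − 9.81 = 8.790 kN/m³. Depth below WT = 3.3 m.
σ'_h at WT = K_a γ d_w = 17.36 kPa; at base = 17.36 + K_a γ' × 3.3 = 27.91 kPa.
P₁ (0–3.0 m) = ½×17.36×3.0 = 26.04. P₂ (3.0–6.3 m) = ½(17.36+27.91)×3.3 = 74.70.
P_w = ½ γ_w h₂² = 0.5×9.81×3.3² = 53.42. Total = 26.04+74.70+53.42 = 154.1 kN/m.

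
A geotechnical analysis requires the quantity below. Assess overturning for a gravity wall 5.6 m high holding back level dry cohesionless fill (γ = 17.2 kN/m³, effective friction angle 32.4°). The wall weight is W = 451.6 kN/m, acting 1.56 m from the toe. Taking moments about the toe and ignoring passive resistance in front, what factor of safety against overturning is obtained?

4.63

K_a = tan²(45° − 32.4°/2) = 0.3022.
P_a = ½K_aγH² = 0.5×0.3022×17.2×5.6² = 81.51 kN/m, acting at H/3 = 1.867 m above the base.
Overturning moment M_o = P_a × H/3 = 81.51 × 1.867 = 152.2.
Resisting moment M_r = W × 1.56 = 451.6 × 1.56 = 704.5.
FS_overturning = M_r/M_o = 704.5/152.2 = 4.630.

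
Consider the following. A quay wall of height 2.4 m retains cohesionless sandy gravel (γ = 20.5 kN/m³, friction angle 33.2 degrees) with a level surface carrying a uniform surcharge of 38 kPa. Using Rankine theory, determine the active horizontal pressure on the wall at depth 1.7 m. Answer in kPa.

K_a = (1 − sin φ)/(1 + sin φ) = 0.2924.
σ_v = γz + q = 20.5 × 1.7 + 38 = 72.85 kPa.
σ_h = K_a σ_v = 0.2924 × 72.85 = 21.30 kPa.

21.3 kPa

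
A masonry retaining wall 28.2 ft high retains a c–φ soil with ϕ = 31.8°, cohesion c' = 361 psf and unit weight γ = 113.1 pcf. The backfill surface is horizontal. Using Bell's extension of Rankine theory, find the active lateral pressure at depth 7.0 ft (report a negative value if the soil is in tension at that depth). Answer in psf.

K_a = (1 − sin φ)/(1 + sin φ) = 0.3098.
σ_a = K_a γ z − 2c√K_a = 0.3098×113.1×7.0 − 2×361×0.5566 = -156.6 psf.

-157 psf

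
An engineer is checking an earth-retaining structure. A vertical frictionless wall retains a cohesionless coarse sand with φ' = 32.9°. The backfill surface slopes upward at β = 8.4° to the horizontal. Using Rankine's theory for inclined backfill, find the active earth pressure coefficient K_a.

0.305

K_a = cos β · (cos β − √(cos²β − cos²φ)) / (cos β + √(cos²β − cos²φ)).
cos β = 0.9893, cos φ = 0.8396, √(cos²β − cos²φ) = 0.5232.
K_a = 0.9893 × (0.9893 − 0.5232)/(0.9893 + 0.5232) = 0.3049.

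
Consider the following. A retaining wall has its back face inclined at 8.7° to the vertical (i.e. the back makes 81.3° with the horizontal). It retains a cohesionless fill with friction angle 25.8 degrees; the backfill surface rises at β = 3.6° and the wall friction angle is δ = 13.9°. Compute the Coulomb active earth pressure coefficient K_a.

K_a = sin²(α+φ) / [sin²α · sin(α−δ) · (1 + √{sin(φ+δ)sin(φ−β) / (sin(α−δ)sin(α+β))})²].
With α = 81.3°, φ = 25.8°, δ = 13.9°, β = 3.6°: K_a = 0.4428.

0.443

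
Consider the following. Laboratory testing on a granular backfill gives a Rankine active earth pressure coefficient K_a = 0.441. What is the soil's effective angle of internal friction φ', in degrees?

K_a = tan²(45° − φ/2) ⇒ 45° − φ/2 = arctan(√0.441) = 33.59°.
φ = 2(45° − 33.59°) = 22.83°.

22.8°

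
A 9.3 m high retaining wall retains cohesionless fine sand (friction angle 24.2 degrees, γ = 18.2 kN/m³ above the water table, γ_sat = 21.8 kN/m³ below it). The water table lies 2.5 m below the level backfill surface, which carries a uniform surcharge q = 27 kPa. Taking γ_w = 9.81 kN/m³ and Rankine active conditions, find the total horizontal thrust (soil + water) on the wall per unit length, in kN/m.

601 kN/m

K_a = tan²(45° − φ/2) = 0.4185.
γ' = 21.8 − 9.81 = 11.99 kN/m³. h₂ = H − d_w = 6.8 m.
σ'_h: at surface K_a·q = 11.30; at WT K_a(q+γd_w) = 30.34; at base K_a(q+γd_w+γ'h₂) = 64.47 kPa.
P₁ = ½(11.30+30.34)×2.5 = 52.05; P₂ = ½(30.34+64.47)×6.8 = 322.3; P_w = ½γ_w h₂² = 226.8.
Total = 52.05+322.3+226.8 = 601.2 kN/m.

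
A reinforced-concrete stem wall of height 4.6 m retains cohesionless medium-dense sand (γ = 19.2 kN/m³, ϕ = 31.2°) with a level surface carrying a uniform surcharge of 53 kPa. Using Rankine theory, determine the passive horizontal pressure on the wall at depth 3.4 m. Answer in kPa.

373 kPa

K_p = (1 + sin φ)/(1 − sin φ) = 3.150.
σ_v = γz + q = 19.2 × 3.4 + 53 = 118.3 kPa.
σ_h = K_p σ_v = 3.150 × 118.3 = 372.5 kPa.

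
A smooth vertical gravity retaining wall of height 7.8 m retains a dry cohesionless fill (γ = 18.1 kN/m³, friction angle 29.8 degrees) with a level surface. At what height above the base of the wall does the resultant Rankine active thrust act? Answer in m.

K_a = 0.3360.
The pressure distribution is triangular, so the resultant acts at H/3 above the base = 7.8/3 = 2.600 m.

2.60 m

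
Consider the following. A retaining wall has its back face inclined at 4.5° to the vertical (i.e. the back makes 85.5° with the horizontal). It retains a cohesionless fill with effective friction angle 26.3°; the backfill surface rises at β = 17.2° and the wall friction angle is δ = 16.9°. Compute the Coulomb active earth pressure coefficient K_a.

0.515

K_a = sin²(α+φ) / [sin²α · sin(α−δ) · (1 + √{sin(φ+δ)sin(φ−β) / (sin(α−δ)sin(α+β))})²].
With α = 85.5°, φ = 26.3°, δ = 16.9°, β = 17.2°: K_a = 0.5148.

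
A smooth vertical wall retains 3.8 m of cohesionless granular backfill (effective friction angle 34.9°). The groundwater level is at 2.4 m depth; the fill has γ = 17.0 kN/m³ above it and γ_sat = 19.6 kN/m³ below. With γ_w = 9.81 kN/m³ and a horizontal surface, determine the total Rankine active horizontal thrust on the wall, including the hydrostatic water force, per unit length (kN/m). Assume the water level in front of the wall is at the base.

41.1 kN/m

K_a = tan²(45° − φ/2) = 0.2721.
γ' = 19.6 − 9.81 = 9.790 kN/m³. Depth below WT = 1.4 m.
σ'_h at WT = K_a γ d_w = 11.10 kPa; at base = 11.10 + K_a γ' × 1.4 = 14.83 kPa.
P₁ (0–2.4 m) = ½×11.10×2.4 = 13.32. P₂ (2.4–3.8 m) = ½(11.10+14.83)×1.4 = 18.16.
P_w = ½ γ_w h₂² = 0.5×9.81×1.4² = 9.614. Total = 13.32+18.16+9.614 = 41.09 kN/m.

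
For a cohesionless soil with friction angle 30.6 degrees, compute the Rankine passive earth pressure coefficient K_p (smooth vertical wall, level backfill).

K_p = (1 + sin φ)/(1 − sin φ) = tan²(45° + 30.6°/2) = 3.074.

3.07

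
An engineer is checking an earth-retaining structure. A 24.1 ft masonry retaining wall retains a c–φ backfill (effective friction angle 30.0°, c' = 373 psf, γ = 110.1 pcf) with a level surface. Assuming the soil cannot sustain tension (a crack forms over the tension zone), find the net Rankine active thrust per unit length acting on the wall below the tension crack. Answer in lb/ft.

K_a = 0.3333; √K_a = 0.5774.
Tension-crack depth z_c = 2c/(γ√K_a) = 2×373/(110.1×0.5774) = 11.74 ft.
σ_a at base = K_a γ H − 2c√K_a = 0.3333×110.1×24.1 − 2×373×0.5774 = 453.8 psf.
P_a = ½ × 453.8 × (H − z_c) = 0.5×453.8×12.36 = 2805 lb/ft.

2810 lb/ft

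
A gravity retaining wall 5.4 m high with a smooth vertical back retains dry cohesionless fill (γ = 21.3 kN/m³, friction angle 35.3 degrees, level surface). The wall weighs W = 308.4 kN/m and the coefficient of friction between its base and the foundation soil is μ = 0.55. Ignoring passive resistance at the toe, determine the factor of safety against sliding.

K_a = tan²(45° − 35.3°/2) = 0.2675.
P_a = ½K_aγH² = 0.5×0.2675×21.3×5.4² = 83.09 kN/m, acting at H/3 = 1.800 m above the base.
FS_sliding = μW / P_a = 0.55×308.4 / 83.09 = 2.041.

2.04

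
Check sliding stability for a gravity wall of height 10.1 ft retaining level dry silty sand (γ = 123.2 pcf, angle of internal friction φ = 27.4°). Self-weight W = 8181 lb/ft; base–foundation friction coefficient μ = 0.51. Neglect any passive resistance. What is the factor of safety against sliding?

K_a = tan²(45° − 27.4°/2) = 0.3697.
P_a = ½K_aγH² = 0.5×0.3697×123.2×10.1² = 2323 lb/ft, acting at H/3 = 3.367 ft above the base.
FS_sliding = μW / P_a = 0.51×8181 / 2323 = 1.796.

1.80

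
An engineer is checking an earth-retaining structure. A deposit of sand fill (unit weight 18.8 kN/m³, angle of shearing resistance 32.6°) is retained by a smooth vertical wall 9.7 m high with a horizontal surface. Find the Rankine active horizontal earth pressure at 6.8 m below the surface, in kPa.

K_a = (1 − sin φ)/(1 + sin φ) = 0.2997.
σ_h = K_a γ z = 0.2997 × 18.8 × 6.8 = 38.32 kPa.

38.3 kPa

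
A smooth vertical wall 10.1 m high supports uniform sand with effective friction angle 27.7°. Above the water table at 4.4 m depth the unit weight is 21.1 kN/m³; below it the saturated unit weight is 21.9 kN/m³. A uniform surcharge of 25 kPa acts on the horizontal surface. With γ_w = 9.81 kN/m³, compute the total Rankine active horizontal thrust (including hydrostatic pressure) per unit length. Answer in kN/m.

591 kN/m

K_a = tan²(45° − φ/2) = 0.3653.
γ' = 21.9 − 9.81 = 12.09 kN/m³. h₂ = H − d_w = 5.7 m.
σ'_h: at surface K_a·q = 9.133; at WT K_a(q+γd_w) = 43.05; at base K_a(q+γd_w+γ'h₂) = 68.23 kPa.
P₁ = ½(9.133+43.05)×4.4 = 114.8; P₂ = ½(43.05+68.23)×5.7 = 317.1; P_w = ½γ_w h₂² = 159.4.
Total = 114.8+317.1+159.4 = 591.3 kN/m.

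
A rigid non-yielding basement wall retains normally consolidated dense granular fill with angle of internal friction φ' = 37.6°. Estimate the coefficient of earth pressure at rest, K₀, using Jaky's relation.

0.390

K₀ = 1 − sin φ' = 1 − sin 37.6° = 0.3899.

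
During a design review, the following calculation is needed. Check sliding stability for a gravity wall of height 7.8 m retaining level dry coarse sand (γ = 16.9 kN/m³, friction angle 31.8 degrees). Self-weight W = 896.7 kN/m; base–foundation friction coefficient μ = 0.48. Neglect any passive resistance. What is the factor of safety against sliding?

2.70

K_a = tan²(45° − 31.8°/2) = 0.3098.
P_a = ½K_aγH² = 0.5×0.3098×16.9×7.8² = 159.3 kN/m, acting at H/3 = 2.600 m above the base.
FS_sliding = μW / P_a = 0.48×896.7 / 159.3 = 2.703.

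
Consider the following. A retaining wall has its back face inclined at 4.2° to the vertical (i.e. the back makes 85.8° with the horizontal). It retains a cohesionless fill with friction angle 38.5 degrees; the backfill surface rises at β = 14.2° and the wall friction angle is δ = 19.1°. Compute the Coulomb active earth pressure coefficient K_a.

K_a = sin²(α+φ) / [sin²α · sin(α−δ) · (1 + √{sin(φ+δ)sin(φ−β) / (sin(α−δ)sin(α+β))})²].
With α = 85.8°, φ = 38.5°, δ = 19.1°, β = 14.2°: K_a = 0.2847.

0.285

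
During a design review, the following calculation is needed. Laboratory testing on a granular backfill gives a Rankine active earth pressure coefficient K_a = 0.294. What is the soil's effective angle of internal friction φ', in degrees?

K_a = tan²(45° − φ/2) ⇒ 45° − φ/2 = arctan(√0.294) = 28.47°.
φ = 2(45° − 28.47°) = 33.07°.

33.1°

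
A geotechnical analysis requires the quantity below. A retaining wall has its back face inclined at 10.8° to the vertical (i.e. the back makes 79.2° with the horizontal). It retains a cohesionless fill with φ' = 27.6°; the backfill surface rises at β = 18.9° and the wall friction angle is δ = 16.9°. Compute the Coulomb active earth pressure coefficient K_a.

K_a = sin²(α+φ) / [sin²α · sin(α−δ) · (1 + √{sin(φ+δ)sin(φ−β) / (sin(α−δ)sin(α+β))})²].
With α = 79.2°, φ = 27.6°, δ = 16.9°, β = 18.9°: K_a = 0.5906.

0.591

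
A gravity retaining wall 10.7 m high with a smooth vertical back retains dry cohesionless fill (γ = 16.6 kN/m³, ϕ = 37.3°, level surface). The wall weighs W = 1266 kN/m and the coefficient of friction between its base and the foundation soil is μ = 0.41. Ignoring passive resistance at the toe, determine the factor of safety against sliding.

K_a = tan²(45° − 37.3°/2) = 0.2453.
P_a = ½K_aγH² = 0.5×0.2453×16.6×10.7² = 233.1 kN/m, acting at H/3 = 3.567 m above the base.
FS_sliding = μW / P_a = 0.41×1266 / 233.1 = 2.226.

2.23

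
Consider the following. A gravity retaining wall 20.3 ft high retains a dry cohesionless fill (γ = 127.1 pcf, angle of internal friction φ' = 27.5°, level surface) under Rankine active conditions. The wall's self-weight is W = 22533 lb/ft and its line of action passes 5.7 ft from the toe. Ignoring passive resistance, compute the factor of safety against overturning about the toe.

K_a = tan²(45° − 27.5°/2) = 0.3682.
P_a = ½K_aγH² = 0.5×0.3682×127.1×20.3² = 9643 lb/ft, acting at H/3 = 6.767 ft above the base.
Overturning moment M_o = P_a × H/3 = 9643 × 6.767 = 65250.
Resisting moment M_r = W × 5.7 = 22533 × 5.7 = 128400.
FS_overturning = M_r/M_o = 128400/65250 = 1.968.

1.97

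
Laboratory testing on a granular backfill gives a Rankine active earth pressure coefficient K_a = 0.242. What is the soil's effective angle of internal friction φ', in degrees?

37.6°

K_a = tan²(45° − φ/2) ⇒ 45° − φ/2 = arctan(√0.242) = 26.19°.
φ = 2(45° − 26.19°) = 37.61°.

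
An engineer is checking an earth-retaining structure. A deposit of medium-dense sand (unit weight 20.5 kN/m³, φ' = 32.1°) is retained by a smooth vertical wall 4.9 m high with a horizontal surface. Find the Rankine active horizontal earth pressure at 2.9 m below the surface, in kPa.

18.2 kPa

K_a = (1 − sin φ)/(1 + sin φ) = 0.3060.
σ_h = K_a γ z = 0.3060 × 20.5 × 2.9 = 18.19 kPa.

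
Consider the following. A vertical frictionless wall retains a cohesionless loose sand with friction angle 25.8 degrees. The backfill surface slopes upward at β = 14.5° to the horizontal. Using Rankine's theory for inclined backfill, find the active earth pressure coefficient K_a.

0.448

K_a = cos β · (cos β − √(cos²β − cos²φ)) / (cos β + √(cos²β − cos²φ)).
cos β = 0.9681, cos φ = 0.9003, √(cos²β − cos²φ) = 0.3560.
K_a = 0.9681 × (0.9681 − 0.3560)/(0.9681 + 0.3560) = 0.4476.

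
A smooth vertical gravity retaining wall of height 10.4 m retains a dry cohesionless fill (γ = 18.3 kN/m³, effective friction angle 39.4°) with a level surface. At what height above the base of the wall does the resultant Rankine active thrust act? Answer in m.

K_a = 0.2234.
The pressure distribution is triangular, so the resultant acts at H/3 above the base = 10.4/3 = 3.467 m.

3.47 m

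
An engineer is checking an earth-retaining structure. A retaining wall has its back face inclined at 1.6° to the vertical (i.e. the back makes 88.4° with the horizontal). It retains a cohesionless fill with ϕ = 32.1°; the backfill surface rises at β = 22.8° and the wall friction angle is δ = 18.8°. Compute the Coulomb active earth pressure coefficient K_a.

K_a = sin²(α+φ) / [sin²α · sin(α−δ) · (1 + √{sin(φ+δ)sin(φ−β) / (sin(α−δ)sin(α+β))})²].
With α = 88.4°, φ = 32.1°, δ = 18.8°, β = 22.8°: K_a = 0.4170.

0.417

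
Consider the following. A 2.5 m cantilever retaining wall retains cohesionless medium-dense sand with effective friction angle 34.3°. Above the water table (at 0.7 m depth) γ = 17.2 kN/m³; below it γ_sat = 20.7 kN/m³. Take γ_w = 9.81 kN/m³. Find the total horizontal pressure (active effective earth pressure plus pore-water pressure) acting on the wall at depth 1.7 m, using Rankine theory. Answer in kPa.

16.2 kPa

K_a = (1 − sin φ)/(1 + sin φ) = 0.2792.
γ' = 20.7 − 9.81 = 10.89 kN/m³.
Effective vertical stress at 1.7 m: σ'_v = 17.2×0.7 + 10.89×1.00 = 22.93 kPa.
σ'_h = K_a σ'_v = 0.2792 × 22.93 = 6.401 kPa; u = γ_w × 1.00 = 9.810 kPa.
Total σ_h = 6.401 + 9.810 = 16.21 kPa.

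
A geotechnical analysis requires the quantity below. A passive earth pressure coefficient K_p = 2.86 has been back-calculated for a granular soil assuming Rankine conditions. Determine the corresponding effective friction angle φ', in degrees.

28.8°

K_p = (1+sin φ)/(1−sin φ) ⇒ sin φ = (K_p − 1)/(K_p + 1) = 0.4819.
φ = arcsin(0.4819) = 28.81°.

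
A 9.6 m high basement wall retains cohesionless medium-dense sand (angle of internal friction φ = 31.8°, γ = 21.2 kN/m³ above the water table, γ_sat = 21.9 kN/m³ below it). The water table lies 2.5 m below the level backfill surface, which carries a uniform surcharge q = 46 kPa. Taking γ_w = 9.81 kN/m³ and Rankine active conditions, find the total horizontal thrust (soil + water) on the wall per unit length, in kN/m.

K_a = tan²(45° − φ/2) = 0.3098.
γ' = 21.9 − 9.81 = 12.09 kN/m³. h₂ = H − d_w = 7.1 m.
σ'_h: at surface K_a·q = 14.25; at WT K_a(q+γd_w) = 30.67; at base K_a(q+γd_w+γ'h₂) = 57.26 kPa.
P₁ = ½(14.25+30.67)×2.5 = 56.15; P₂ = ½(30.67+57.26)×7.1 = 312.2; P_w = ½γ_w h₂² = 247.3.
Total = 56.15+312.2+247.3 = 615.6 kN/m.

616 kN/m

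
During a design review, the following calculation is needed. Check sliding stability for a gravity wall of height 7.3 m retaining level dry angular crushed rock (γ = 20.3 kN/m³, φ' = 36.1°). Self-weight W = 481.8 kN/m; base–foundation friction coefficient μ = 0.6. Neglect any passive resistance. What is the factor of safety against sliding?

K_a = tan²(45° − 36.1°/2) = 0.2585.
P_a = ½K_aγH² = 0.5×0.2585×20.3×7.3² = 139.8 kN/m, acting at H/3 = 2.433 m above the base.
FS_sliding = μW / P_a = 0.6×481.8 / 139.8 = 2.068.

2.07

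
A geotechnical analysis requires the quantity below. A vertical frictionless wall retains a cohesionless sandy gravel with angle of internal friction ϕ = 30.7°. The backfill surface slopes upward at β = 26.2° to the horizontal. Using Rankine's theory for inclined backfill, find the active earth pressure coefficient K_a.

0.498

K_a = cos β · (cos β − √(cos²β − cos²φ)) / (cos β + √(cos²β − cos²φ)).
cos β = 0.8973, cos φ = 0.8599, √(cos²β − cos²φ) = 0.2564.
K_a = 0.8973 × (0.8973 − 0.2564)/(0.8973 + 0.2564) = 0.4985.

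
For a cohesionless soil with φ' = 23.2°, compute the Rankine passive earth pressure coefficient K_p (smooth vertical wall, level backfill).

K_p = (1 + sin φ)/(1 − sin φ) = tan²(45° + 23.2°/2) = 2.300.

2.30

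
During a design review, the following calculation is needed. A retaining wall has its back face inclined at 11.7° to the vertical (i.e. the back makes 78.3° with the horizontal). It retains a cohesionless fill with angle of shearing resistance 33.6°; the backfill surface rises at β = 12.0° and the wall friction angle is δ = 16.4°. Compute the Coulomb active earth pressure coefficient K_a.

0.415

K_a = sin²(α+φ) / [sin²α · sin(α−δ) · (1 + √{sin(φ+δ)sin(φ−β) / (sin(α−δ)sin(α+β))})²].
With α = 78.3°, φ = 33.6°, δ = 16.4°, β = 12.0°: K_a = 0.4153.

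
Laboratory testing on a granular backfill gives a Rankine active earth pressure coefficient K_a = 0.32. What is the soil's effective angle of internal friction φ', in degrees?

K_a = tan²(45° − φ/2) ⇒ 45° − φ/2 = arctan(√0.32) = 29.50°.
φ = 2(45° − 29.50°) = 31.01°.

31.0°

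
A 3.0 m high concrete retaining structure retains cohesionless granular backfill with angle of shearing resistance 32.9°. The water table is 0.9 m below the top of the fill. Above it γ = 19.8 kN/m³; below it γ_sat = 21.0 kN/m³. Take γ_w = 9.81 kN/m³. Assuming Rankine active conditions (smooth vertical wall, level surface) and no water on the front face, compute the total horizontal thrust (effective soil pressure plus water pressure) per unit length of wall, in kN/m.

42.4 kN/m

K_a = tan²(45° − φ/2) = 0.2960.
γ' = 21.0 − 9.81 = 11.19 kN/m³. Depth below WT = 2.1 m.
σ'_h at WT = K_a γ d_w = 5.275 kPa; at base = 5.275 + K_a γ' × 2.1 = 12.23 kPa.
P₁ (0–0.9 m) = ½×5.275×0.9 = 2.374. P₂ (0.9–3.0 m) = ½(5.275+12.23)×2.1 = 18.38.
P_w = ½ γ_w h₂² = 0.5×9.81×2.1² = 21.63. Total = 2.374+18.38+21.63 = 42.39 kN/m.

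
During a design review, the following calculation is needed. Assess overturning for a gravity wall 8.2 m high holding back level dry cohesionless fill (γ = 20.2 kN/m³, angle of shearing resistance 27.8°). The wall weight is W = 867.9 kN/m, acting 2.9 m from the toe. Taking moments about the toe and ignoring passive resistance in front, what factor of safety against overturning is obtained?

K_a = tan²(45° − 27.8°/2) = 0.3639.
P_a = ½K_aγH² = 0.5×0.3639×20.2×8.2² = 247.1 kN/m, acting at H/3 = 2.733 m above the base.
Overturning moment M_o = P_a × H/3 = 247.1 × 2.733 = 675.5.
Resisting moment M_r = W × 2.9 = 867.9 × 2.9 = 2517.
FS_overturning = M_r/M_o = 2517/675.5 = 3.726.

3.73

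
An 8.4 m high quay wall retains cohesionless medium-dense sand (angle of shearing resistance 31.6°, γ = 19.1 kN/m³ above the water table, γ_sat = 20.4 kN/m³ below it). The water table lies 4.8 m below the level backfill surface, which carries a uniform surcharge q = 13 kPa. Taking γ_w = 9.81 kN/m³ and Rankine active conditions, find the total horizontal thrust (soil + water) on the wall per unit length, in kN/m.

291 kN/m

K_a = tan²(45° − φ/2) = 0.3123.
γ' = 20.4 − 9.81 = 10.59 kN/m³. h₂ = H − d_w = 3.6 m.
σ'_h: at surface K_a·q = 4.061; at WT K_a(q+γd_w) = 32.70; at base K_a(q+γd_w+γ'h₂) = 44.60 kPa.
P₁ = ½(4.061+32.70)×4.8 = 88.22; P₂ = ½(32.70+44.60)×3.6 = 139.1; P_w = ½γ_w h₂² = 63.57.
Total = 88.22+139.1+63.57 = 290.9 kN/m.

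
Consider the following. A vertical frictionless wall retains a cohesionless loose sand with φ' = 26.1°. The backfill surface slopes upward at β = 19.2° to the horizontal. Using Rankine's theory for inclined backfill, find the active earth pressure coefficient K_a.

K_a = cos β · (cos β − √(cos²β − cos²φ)) / (cos β + √(cos²β − cos²φ)).
cos β = 0.9444, cos φ = 0.8980, √(cos²β − cos²φ) = 0.2922.
K_a = 0.9444 × (0.9444 − 0.2922)/(0.9444 + 0.2922) = 0.4980.

0.498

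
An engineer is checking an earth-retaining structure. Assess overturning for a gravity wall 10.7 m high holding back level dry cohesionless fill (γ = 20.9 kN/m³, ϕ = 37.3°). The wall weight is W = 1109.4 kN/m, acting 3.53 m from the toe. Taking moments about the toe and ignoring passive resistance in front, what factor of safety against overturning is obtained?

K_a = tan²(45° − 37.3°/2) = 0.2453.
P_a = ½K_aγH² = 0.5×0.2453×20.9×10.7² = 293.5 kN/m, acting at H/3 = 3.567 m above the base.
Overturning moment M_o = P_a × H/3 = 293.5 × 3.567 = 1047.
Resisting moment M_r = W × 3.53 = 1109.4 × 3.53 = 3916.
FS_overturning = M_r/M_o = 3916/1047 = 3.741.

3.74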